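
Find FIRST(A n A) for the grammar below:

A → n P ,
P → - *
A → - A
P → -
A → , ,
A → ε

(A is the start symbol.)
{ ',', '-', 'n' }

FIRST sets of the non-terminals involved (from the grammar, by fixed-point iteration):
  FIRST(A) = { ',', '-', 'n', ε }

To compute FIRST(A n A), process the symbols left to right:
Symbol A is a non-terminal. Add FIRST(A) \ {ε} = { ',', '-', 'n' }
A is nullable (ε ∈ FIRST(A)), continue to the next symbol.
Symbol n is a terminal. Add 'n' and stop.
FIRST(A n A) = { ',', '-', 'n' }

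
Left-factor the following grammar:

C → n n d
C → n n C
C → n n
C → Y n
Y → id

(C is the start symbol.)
C → n n C'
C' → d
C' → C
C' → ε
C → Y n
Y → id

Left-factoring transforms A → αβ₁ | αβ₂ into A → αA' and A' → β₁ | β₂
(α is the longest common prefix among the alternatives). Repeat until
no nonterminal has two alternatives with a common prefix.

Round 1: C has alternatives sharing prefix 'n n'. Introduce C': C → n n C'
  Add: C' → d
  Add: C' → C
  Add: C' → ε

No remaining common prefixes — done.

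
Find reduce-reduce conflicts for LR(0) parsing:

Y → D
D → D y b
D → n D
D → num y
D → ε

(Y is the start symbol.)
A reduce-reduce conflict occurs when an LR(0) state has two complete items [A → α .] and [B → β .] — both call for a reduction, and with no lookahead the parser cannot choose between them.

Augment with Y' → Y and build the canonical LR(0) collection (I0 = CLOSURE({[Y' → . Y]}), then GOTO on every symbol after a dot until no new states appear). It has 9 states:
  I0: { [D → . D y b], [D → . n D], [D → . num y], [D → .], [Y → . D], [Y' → . Y] }  — shift, reduce
  I1: { [D → D . y b], [Y → D .] }  — shift, reduce
  I2: { [Y' → Y .] }  — accept
  I3: { [D → . D y b], [D → . n D], [D → . num y], [D → .], [D → n . D] }  — shift, reduce
  I4: { [D → num . y] }  — shift
  I5: { [D → num y .] }  — reduce
  I6: { [D → D . y b], [D → n D .] }  — shift, reduce
  I7: { [D → D y . b] }  — shift
  I8: { [D → D y b .] }  — reduce

No state contains more than one complete item.

Answer: No reduce-reduce conflicts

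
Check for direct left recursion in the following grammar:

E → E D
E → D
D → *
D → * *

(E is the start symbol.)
E → E D: LEFT RECURSIVE (starts with E)
E → D: starts with D
D → *: starts with '*'
D → * *: starts with '*'

The grammar has direct left recursion on: E.

Answer: Yes, E is left-recursive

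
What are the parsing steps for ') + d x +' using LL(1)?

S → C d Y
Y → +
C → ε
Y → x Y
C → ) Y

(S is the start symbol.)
Stack is shown with the top on the left.

Stack      Input        Action
------------------------------
S $        ) + d x + $  output S → C d Y
C d Y $    ) + d x + $  output C → ) Y
) Y d Y $  ) + d x + $  match ')'
Y d Y $    + d x + $    output Y → +
+ d Y $    + d x + $    match '+'
d Y $      d x + $      match 'd'
Y $        x + $        output Y → x Y
x Y $      x + $        match 'x'
Y $        + $          output Y → +
+ $        + $          match '+'
$          $            accept

The string is accepted.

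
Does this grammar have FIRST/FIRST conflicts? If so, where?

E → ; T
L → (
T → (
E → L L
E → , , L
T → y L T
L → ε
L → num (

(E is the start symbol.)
A FIRST/FIRST conflict occurs when two productions N → α and N → β for the same non-terminal have FIRST(α) ∩ FIRST(β) ≠ ∅ (with ε ∈ FIRST of a nullable right-hand side, so two nullable alternatives also conflict).

FIRST sets of the non-terminals at (or reachable through a nullable prefix from) the front of some alternative:
  FIRST(L) = { '(', 'num', ε }

Productions for E:
  E → ; T: FIRST = { ';' }
  E → L L: FIRST = { '(', 'num', ε }
  E → , , L: FIRST = { ',' }
Productions for L:
  L → (: FIRST = { '(' }
  L → ε: FIRST = { ε }
  L → num (: FIRST = { 'num' }
Productions for T:
  T → (: FIRST = { '(' }
  T → y L T: FIRST = { 'y' }

All alternatives of each non-terminal have pairwise disjoint FIRST sets.

Answer: No FIRST/FIRST conflicts.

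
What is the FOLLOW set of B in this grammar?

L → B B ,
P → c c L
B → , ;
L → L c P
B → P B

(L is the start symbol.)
To compute FOLLOW(B), find every occurrence of B on a right-hand side N → α B β: add FIRST(β) \ {ε}, and if β is empty or nullable also add FOLLOW(N). Iterate to a fixed point.

In L → B B ,: B is followed by B ',', add FIRST(B ',') \ {ε} = { ',', 'c' }
In L → B B ,: B is followed by ',', add FIRST(',') \ {ε} = { ',' }
In B → P B: B is at the end; this adds FOLLOW(B) to itself — nothing new

Taking the union: FOLLOW(B) = { ',', 'c' }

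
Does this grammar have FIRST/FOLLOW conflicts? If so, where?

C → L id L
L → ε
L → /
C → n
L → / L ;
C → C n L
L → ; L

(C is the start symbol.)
Yes. L → ';' L with FOLLOW(L) on { ';' }

A FIRST/FOLLOW conflict occurs when a non-terminal N has a nullable alternative N → β (β ⇒* ε) and another alternative N → α with FIRST(α) ∩ FOLLOW(N) ≠ ∅: on such a lookahead the parser cannot decide between expanding α and letting N vanish via β.

Nullable non-terminals: L.

L: nullable alternative(s) L → ε; FOLLOW(L) = { $, ';', 'id', 'n' }
  L → ε: FIRST \ {ε} = { } — this is the only nullable alternative, skip
  L → /: FIRST \ {ε} = { '/' } — disjoint from FOLLOW(L)
  L → / L ;: FIRST \ {ε} = { '/' } — disjoint from FOLLOW(L)
  L → ; L: FIRST \ {ε} = { ';' } — overlaps FOLLOW(L) on { ';' }: CONFLICT

C has no nullable alternative, so no FIRST/FOLLOW check is needed there.

So the grammar has 1 FIRST/FOLLOW conflict (marked CONFLICT above).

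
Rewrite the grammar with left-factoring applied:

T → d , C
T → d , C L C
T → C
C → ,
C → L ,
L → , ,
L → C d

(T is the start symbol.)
Left-factoring transforms A → αβ₁ | αβ₂ into A → αA' and A' → β₁ | β₂
(α is the longest common prefix among the alternatives). Repeat until
no nonterminal has two alternatives with a common prefix.

Round 1: T has alternatives sharing prefix 'd , C'. Introduce T': T → d , C T'
  Add: T' → ε
  Add: T' → L C

No remaining common prefixes — done.

Resulting grammar:
T → d , C T'
T' → ε
T' → L C
T → C
C → ,
C → L ,
L → , ,
L → C d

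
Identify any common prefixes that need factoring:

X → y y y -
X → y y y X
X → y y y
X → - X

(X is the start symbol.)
Yes, X has productions with common prefix 'y y y'

Left-factoring is needed when two productions for the same non-terminal
share a common prefix on the right-hand side.

Productions for X:
  X → y y y -
  X → y y y X
  X → y y y
  X → - X

Found common prefix 'y y y' in productions for X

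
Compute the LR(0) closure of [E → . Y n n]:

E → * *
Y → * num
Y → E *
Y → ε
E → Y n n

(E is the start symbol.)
{ [E → . * *], [E → . Y n n], [Y → . * num], [Y → . E *], [Y → .] }

Start with: [E → . Y n n]
  [E → . Y n n] has the dot before Y: add [Y → . * num], [Y → . E *], [Y → .]
  [Y → . E *] has the dot before E: add [E → . * *]
No further items can be added.

CLOSURE = { [E → . * *], [E → . Y n n], [Y → . * num], [Y → . E *], [Y → .] }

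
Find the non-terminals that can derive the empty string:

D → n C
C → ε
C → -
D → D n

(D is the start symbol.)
ε-productions: C → ε
So C is immediately nullable.
No further non-terminal can be added: every production for the remaining non-terminals contains a terminal or a non-nullable non-terminal.
Nullable = { 'C' }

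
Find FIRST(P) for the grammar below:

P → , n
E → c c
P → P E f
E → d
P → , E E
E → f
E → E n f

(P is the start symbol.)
To compute FIRST(P), examine every production with P on the left-hand side, reading each right-hand side left to right until a non-nullable symbol is reached.

From P → , n:
  - ',' is a terminal: add ',' and stop
From P → P E f:
  - P is the symbol being defined: contributes nothing new
    P is not nullable, so stop
From P → , E E:
  - ',' is a terminal: add ',' and stop

Collecting: FIRST(P) = { ',' }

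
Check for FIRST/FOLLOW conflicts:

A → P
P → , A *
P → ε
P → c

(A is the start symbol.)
No FIRST/FOLLOW conflicts.

A FIRST/FOLLOW conflict occurs when a non-terminal N has a nullable alternative N → β (β ⇒* ε) and another alternative N → α with FIRST(α) ∩ FOLLOW(N) ≠ ∅: on such a lookahead the parser cannot decide between expanding α and letting N vanish via β.

Nullable non-terminals: A, P.
A has a nullable alternative but only one production, so nothing to check.

P: nullable alternative(s) P → ε; FOLLOW(P) = { $, '*' }
  P → , A *: FIRST \ {ε} = { ',' } — disjoint from FOLLOW(P)
  P → ε: FIRST \ {ε} = { } — this is the only nullable alternative, skip
  P → c: FIRST \ {ε} = { 'c' } — disjoint from FOLLOW(P)

No FIRST/FOLLOW conflicts found.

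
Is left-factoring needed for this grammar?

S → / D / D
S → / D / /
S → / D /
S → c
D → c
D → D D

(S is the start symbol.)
Left-factoring is needed when two productions for the same non-terminal
share a common prefix on the right-hand side.

Productions for S:
  S → / D / D
  S → / D / /
  S → / D /
  S → c
Productions for D:
  D → c
  D → D D

Found common prefix '/ D /' in productions for S

Answer: Yes, S has productions with common prefix '/ D /'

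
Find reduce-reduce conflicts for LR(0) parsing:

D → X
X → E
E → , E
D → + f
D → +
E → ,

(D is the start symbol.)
Augment with D' → D and build the canonical LR(0) collection (I0 = CLOSURE({[D' → . D]}), then GOTO on every symbol after a dot until no new states appear). It has 8 states:
  I0: { [D → . + f], [D → . +], [D → . X], [D' → . D], [E → . , E], [E → . ,], [X → . E] }  — shift
  I1: { [D → + . f], [D → + .] }  — shift, reduce
  I2: { [E → , . E], [E → , .], [E → . , E], [E → . ,] }  — shift, reduce
  I3: { [D' → D .] }  — accept
  I4: { [X → E .] }  — reduce
  I5: { [D → X .] }  — reduce
  I6: { [E → , E .] }  — reduce
  I7: { [D → + f .] }  — reduce

No state contains more than one complete item.

Answer: No reduce-reduce conflicts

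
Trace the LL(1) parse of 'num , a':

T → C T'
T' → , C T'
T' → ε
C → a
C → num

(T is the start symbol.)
Stack is shown with the top on the left.

Stack     Input      Action
---------------------------
T $       num , a $  output T → C T'
C T' $    num , a $  output C → num
num T' $  num , a $  match 'num'
T' $      , a $      output T' → , C T'
, C T' $  , a $      match ','
C T' $    a $        output C → a
a T' $    a $        match 'a'
T' $      $          output T' → ε
$         $          accept

The string is accepted.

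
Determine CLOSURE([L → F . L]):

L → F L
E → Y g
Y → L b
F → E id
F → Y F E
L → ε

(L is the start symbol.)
Start with: [L → F . L]
  [L → F . L] has the dot before L: add [L → . F L], [L → .]
  [L → . F L] has the dot before F: add [F → . E id], [F → . Y F E]
  [F → . E id] has the dot before E: add [E → . Y g]
  [F → . Y F E] has the dot before Y: add [Y → . L b]
No further items can be added.

CLOSURE = { [E → . Y g], [F → . E id], [F → . Y F E], [L → . F L], [L → .], [L → F . L], [Y → . L b] }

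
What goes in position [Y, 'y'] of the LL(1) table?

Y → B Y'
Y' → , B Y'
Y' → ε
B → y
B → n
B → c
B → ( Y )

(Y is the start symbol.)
To find M[Y, 'y'], we find productions for Y where 'y' is in the predict set (PREDICT(N → α) = (FIRST(α) \ {ε}) ∪ (FOLLOW(N) if α ⇒* ε)).

Relevant sets:
  FIRST(B) = { '(', 'c', 'n', 'y' }

Y → B Y': PREDICT = { '(', 'c', 'n', 'y' }
  'y' is in predict set, so this production goes in M[Y, 'y']

M[Y, 'y'] = Y → B Y'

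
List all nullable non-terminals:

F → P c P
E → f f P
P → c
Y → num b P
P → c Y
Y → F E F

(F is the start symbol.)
There are no ε-productions, so no non-terminal can derive ε.
No non-terminals are nullable.

Answer: None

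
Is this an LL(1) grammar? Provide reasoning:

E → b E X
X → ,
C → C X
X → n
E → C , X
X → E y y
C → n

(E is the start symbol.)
A grammar is LL(1) if for each non-terminal N with multiple productions, the predict sets of those productions are pairwise disjoint, where PREDICT(N → α) = (FIRST(α) \ {ε}) ∪ (FOLLOW(N) if α ⇒* ε).

Relevant sets:
  FIRST(C) = { 'n' }
  FIRST(E) = { 'b', 'n' }

For E:
  PREDICT(E → b E X) = { 'b' }
  PREDICT(E → C ',' X) = { 'n' }
For X:
  PREDICT(X → ',') = { ',' }
  PREDICT(X → n) = { 'n' }
  PREDICT(X → E y y) = { 'b', 'n' }
For C:
  PREDICT(C → C X) = { 'n' }
  PREDICT(C → n) = { 'n' }

Conflict found: Predict set conflict for X: { 'n' }
The grammar is NOT LL(1).

Answer: No. Predict set conflict for X: { 'n' }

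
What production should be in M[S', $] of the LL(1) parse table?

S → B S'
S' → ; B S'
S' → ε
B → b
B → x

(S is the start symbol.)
S' → ε

To find M[S', $], we find productions for S' where $ is in the predict set (PREDICT(N → α) = (FIRST(α) \ {ε}) ∪ (FOLLOW(N) if α ⇒* ε)).

Relevant sets:
  FOLLOW(S') = { $ }

S' → ; B S': PREDICT = { ';' }
S' → ε: PREDICT = { $ }
  $ is in predict set, so this production goes in M[S', $]

M[S', $] = S' → ε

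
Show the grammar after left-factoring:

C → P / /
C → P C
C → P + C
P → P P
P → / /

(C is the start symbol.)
Left-factoring transforms A → αβ₁ | αβ₂ into A → αA' and A' → β₁ | β₂
(α is the longest common prefix among the alternatives). Repeat until
no nonterminal has two alternatives with a common prefix.

Round 1: C has alternatives sharing prefix 'P'. Introduce C': C → P C'
  Add: C' → / /
  Add: C' → C
  Add: C' → + C

No remaining common prefixes — done.

Resulting grammar:
C → P C'
C' → / /
C' → C
C' → + C
P → P P
P → / /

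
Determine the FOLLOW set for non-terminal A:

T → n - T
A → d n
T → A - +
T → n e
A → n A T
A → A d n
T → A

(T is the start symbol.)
{ $, '-', 'd', 'n' }

In T → A - +: A is followed by '-' '+', add FIRST('-' '+') \ {ε} = { '-' }
In A → n A T: A is followed by T, add FIRST(T) \ {ε} = { 'd', 'n' }
In A → A d n: A is followed by d n, add FIRST(d n) \ {ε} = { 'd' }
In T → A: A is at the end, add FOLLOW(T)

The FOLLOW sets referred to above (computed the same way, to a fixed point):
  FOLLOW(T) = { $, '-', 'd', 'n' }

Taking the union: FOLLOW(A) = { $, '-', 'd', 'n' }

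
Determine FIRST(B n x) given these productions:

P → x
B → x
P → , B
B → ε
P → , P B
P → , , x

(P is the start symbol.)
{ 'n', 'x' }

FIRST sets of the non-terminals involved (from the grammar, by fixed-point iteration):
  FIRST(B) = { 'x', ε }

To compute FIRST(B n x), process the symbols left to right:
Symbol B is a non-terminal. Add FIRST(B) \ {ε} = { 'x' }
B is nullable (ε ∈ FIRST(B)), continue to the next symbol.
Symbol n is a terminal. Add 'n' and stop.
FIRST(B n x) = { 'n', 'x' }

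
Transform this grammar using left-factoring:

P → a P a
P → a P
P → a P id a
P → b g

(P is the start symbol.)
P → a P P'
P' → a
P' → ε
P' → id a
P → b g

Left-factoring transforms A → αβ₁ | αβ₂ into A → αA' and A' → β₁ | β₂
(α is the longest common prefix among the alternatives). Repeat until
no nonterminal has two alternatives with a common prefix.

Round 1: P has alternatives sharing prefix 'a P'. Introduce P': P → a P P'
  Add: P' → a
  Add: P' → ε
  Add: P' → id a

No remaining common prefixes — done.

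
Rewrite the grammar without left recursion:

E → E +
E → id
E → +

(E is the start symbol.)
E is directly left-recursive. The standard transformation for
  A → A α₁ | ... | A α_m | β₁ | ... | β_n
is
  A  → β₁ A' | ... | β_n A'
  A' → α₁ A' | ... | α_m A' | ε

E → id becomes E → id E'
E → + becomes E → + E'
E → E + becomes E' → + E'
Add E' → ε

Resulting grammar:
E → id E'
E → + E'
E' → + E'
E' → ε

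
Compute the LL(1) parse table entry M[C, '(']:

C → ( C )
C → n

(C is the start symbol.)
C → ( C )

To find M[C, '('], we find productions for C where '(' is in the predict set (PREDICT(N → α) = (FIRST(α) \ {ε}) ∪ (FOLLOW(N) if α ⇒* ε)).

C → ( C ): PREDICT = { '(' }
  '(' is in predict set, so this production goes in M[C, '(']
C → n: PREDICT = { 'n' }

M[C, '('] = C → ( C )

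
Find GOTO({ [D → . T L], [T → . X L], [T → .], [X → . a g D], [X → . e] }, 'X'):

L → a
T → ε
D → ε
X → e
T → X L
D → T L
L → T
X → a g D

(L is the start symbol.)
{ [L → . T], [L → . a], [T → . X L], [T → .], [T → X . L], [X → . a g D], [X → . e] }

GOTO(I, 'X') = CLOSURE({ [A → αX.β] : [A → α.Xβ] ∈ I, X = 'X' })

Items with dot before 'X', with the dot advanced:
  [T → . X L] → [T → X . L]
Closure of the advanced items:
  [T → X . L] has the dot before L: add [L → . a], [L → . T]
  [L → . T] has the dot before T: add [T → .], [T → . X L]
  [T → . X L] has the dot before X: add [X → . e], [X → . a g D]

GOTO = { [L → . T], [L → . a], [T → . X L], [T → .], [T → X . L], [X → . a g D], [X → . e] }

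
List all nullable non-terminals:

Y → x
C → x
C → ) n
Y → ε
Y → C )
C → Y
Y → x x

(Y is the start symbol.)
ε-productions: Y → ε
So Y is immediately nullable.
C → Y: every symbol on the right is nullable, so C is nullable too.
Every non-terminal is now nullable.
Nullable = { 'C', 'Y' }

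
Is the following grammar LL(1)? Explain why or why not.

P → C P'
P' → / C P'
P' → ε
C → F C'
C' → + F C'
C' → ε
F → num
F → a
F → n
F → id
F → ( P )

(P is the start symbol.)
A grammar is LL(1) if for each non-terminal N with multiple productions, the predict sets of those productions are pairwise disjoint, where PREDICT(N → α) = (FIRST(α) \ {ε}) ∪ (FOLLOW(N) if α ⇒* ε).

Relevant sets:
  FOLLOW(P') = { $, ')' }
  FOLLOW(C') = { $, ')', '/' }

For P':
  PREDICT(P' → '/' C P') = { '/' }
  PREDICT(P' → ε) = { $, ')' }
For C':
  PREDICT(C' → '+' F C') = { '+' }
  PREDICT(C' → ε) = { $, ')', '/' }
For F:
  PREDICT(F → num) = { 'num' }
  PREDICT(F → a) = { 'a' }
  PREDICT(F → n) = { 'n' }
  PREDICT(F → id) = { 'id' }
  PREDICT(F → '(' P ')') = { '(' }
P, C have a single production, so nothing to check there.

All predict sets are disjoint. The grammar IS LL(1).

Answer: Yes, the grammar is LL(1).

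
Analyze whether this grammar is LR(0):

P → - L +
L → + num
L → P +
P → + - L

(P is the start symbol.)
Yes, the grammar is LR(0)

A grammar is LR(0) if no state in the canonical LR(0) collection has:
  - both a shift item (dot before a terminal) and a complete item (shift-reduce conflict), or
  - two or more complete items (reduce-reduce conflict; the accept item [P' → P .] counts as a complete item here).

Augment with P' → P and build the canonical LR(0) collection (I0 = CLOSURE({[P' → . P]}), then GOTO on every symbol after a dot until no new states appear). It has 12 states:
  I0: { [P → . + - L], [P → . - L +], [P' → . P] }  — shift
  I1: { [P → + . - L] }  — shift
  I2: { [L → . + num], [L → . P +], [P → - . L +], [P → . + - L], [P → . - L +] }  — shift
  I3: { [P' → P .] }  — accept
  I4: { [L → + . num], [P → + . - L] }  — shift
  I5: { [P → - L . +] }  — shift
  I6: { [L → P . +] }  — shift
  I7: { [L → P + .] }  — reduce
  I8: { [P → - L + .] }  — reduce
  I9: { [L → . + num], [L → . P +], [P → + - . L], [P → . + - L], [P → . - L +] }  — shift
  I10: { [L → + num .] }  — reduce
  I11: { [P → + - L .] }  — reduce

Every state is either a pure shift/goto state or contains exactly one complete item and nothing to shift — no conflicts. The grammar is LR(0).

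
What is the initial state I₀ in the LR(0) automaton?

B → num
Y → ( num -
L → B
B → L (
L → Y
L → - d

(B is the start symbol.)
{ [B → . L (], [B → . num], [B' → . B], [L → . - d], [L → . B], [L → . Y], [Y → . ( num -] }

First, augment the grammar with B' → B
I₀ = CLOSURE({ [B' → . B] }):
  [B' → . B] has the dot before B: add [B → . num], [B → . L (]
  [B → . L (] has the dot before L: add [L → . B], [L → . Y], [L → . - d]
  [L → . Y] has the dot before Y: add [Y → . ( num -]
No further items can be added.

I₀ = { [B → . L (], [B → . num], [B' → . B], [L → . - d], [L → . B], [L → . Y], [Y → . ( num -] }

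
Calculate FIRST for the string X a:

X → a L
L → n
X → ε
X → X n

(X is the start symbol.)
FIRST sets of the non-terminals involved (from the grammar, by fixed-point iteration):
  FIRST(X) = { 'a', 'n', ε }

To compute FIRST(X a), process the symbols left to right:
Symbol X is a non-terminal. Add FIRST(X) \ {ε} = { 'a', 'n' }
X is nullable (ε ∈ FIRST(X)), continue to the next symbol.
Symbol a is a terminal. Add 'a' and stop.
FIRST(X a) = { 'a', 'n' }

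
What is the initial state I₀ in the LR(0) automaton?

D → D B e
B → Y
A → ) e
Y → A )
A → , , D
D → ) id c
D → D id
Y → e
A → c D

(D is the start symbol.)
First, augment the grammar with D' → D
I₀ = CLOSURE({ [D' → . D] }):
  [D' → . D] has the dot before D: add [D → . D B e], [D → . ) id c], [D → . D id]
No further items can be added.

I₀ = { [D → . ) id c], [D → . D B e], [D → . D id], [D' → . D] }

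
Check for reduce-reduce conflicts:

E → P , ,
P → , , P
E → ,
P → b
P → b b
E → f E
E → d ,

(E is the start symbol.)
A reduce-reduce conflict occurs when an LR(0) state has two complete items [A → α .] and [B → β .] — both call for a reduction, and with no lookahead the parser cannot choose between them.

Augment with E' → E and build the canonical LR(0) collection (I0 = CLOSURE({[E' → . E]}), then GOTO on every symbol after a dot until no new states appear). It has 15 states:
  I0: { [E → . ,], [E → . P , ,], [E → . d ,], [E → . f E], [E' → . E], [P → . , , P], [P → . b b], [P → . b] }  — shift
  I1: { [E → , .], [P → , . , P] }  — shift, reduce
  I2: { [E' → E .] }  — accept
  I3: { [E → P . , ,] }  — shift
  I4: { [P → b . b], [P → b .] }  — shift, reduce
  I5: { [E → d . ,] }  — shift
  I6: { [E → . ,], [E → . P , ,], [E → . d ,], [E → . f E], [E → f . E], [P → . , , P], [P → . b b], [P → . b] }  — shift
  I7: { [E → f E .] }  — reduce
  I8: { [E → d , .] }  — reduce
  I9: { [P → b b .] }  — reduce
  I10: { [E → P , . ,] }  — shift
  I11: { [E → P , , .] }  — reduce
  I12: { [P → , , . P], [P → . , , P], [P → . b b], [P → . b] }  — shift
  I13: { [P → , . , P] }  — shift
  I14: { [P → , , P .] }  — reduce

No state contains more than one complete item.

Answer: No reduce-reduce conflicts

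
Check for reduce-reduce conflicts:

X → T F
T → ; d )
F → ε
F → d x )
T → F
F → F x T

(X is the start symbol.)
No reduce-reduce conflicts

Augment with X' → X and build the canonical LR(0) collection (I0 = CLOSURE({[X' → . X]}), then GOTO on every symbol after a dot until no new states appear). It has 13 states:
  I0: { [F → . F x T], [F → . d x )], [F → .], [T → . ; d )], [T → . F], [X → . T F], [X' → . X] }  — shift, reduce
  I1: { [T → ; . d )] }  — shift
  I2: { [F → F . x T], [T → F .] }  — shift, reduce
  I3: { [F → . F x T], [F → . d x )], [F → .], [X → T . F] }  — shift, reduce
  I4: { [X' → X .] }  — accept
  I5: { [F → d . x )] }  — shift
  I6: { [F → d x . )] }  — shift
  I7: { [F → d x ) .] }  — reduce
  I8: { [F → F . x T], [X → T F .] }  — shift, reduce
  I9: { [F → . F x T], [F → . d x )], [F → .], [F → F x . T], [T → . ; d )], [T → . F] }  — shift, reduce
  I10: { [F → F x T .] }  — reduce
  I11: { [T → ; d . )] }  — shift
  I12: { [T → ; d ) .] }  — reduce

No state contains more than one complete item.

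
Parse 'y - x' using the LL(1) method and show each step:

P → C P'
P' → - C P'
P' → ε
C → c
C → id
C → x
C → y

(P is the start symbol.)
Stack is shown with the top on the left.

Stack     Input    Action
-------------------------
P $       y - x $  output P → C P'
C P' $    y - x $  output C → y
y P' $    y - x $  match 'y'
P' $      - x $    output P' → - C P'
- C P' $  - x $    match '-'
C P' $    x $      output C → x
x P' $    x $      match 'x'
P' $      $        output P' → ε
$         $        accept

The string is accepted.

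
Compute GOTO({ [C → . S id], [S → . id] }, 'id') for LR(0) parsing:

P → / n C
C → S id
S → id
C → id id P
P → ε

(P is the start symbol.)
GOTO(I, 'id') = CLOSURE({ [A → αX.β] : [A → α.Xβ] ∈ I, X = 'id' })

Items with dot before 'id', with the dot advanced:
  [S → . id] → [S → id .]
Closure adds nothing (no advanced item has the dot before a non-terminal).

GOTO = { [S → id .] }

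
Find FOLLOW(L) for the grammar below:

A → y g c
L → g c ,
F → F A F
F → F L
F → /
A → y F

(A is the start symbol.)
In F → F L: L is at the end, add FOLLOW(F)

The FOLLOW sets referred to above (computed the same way, to a fixed point):
  FOLLOW(F) = { $, '/', 'g', 'y' }

Taking the union: FOLLOW(L) = { $, '/', 'g', 'y' }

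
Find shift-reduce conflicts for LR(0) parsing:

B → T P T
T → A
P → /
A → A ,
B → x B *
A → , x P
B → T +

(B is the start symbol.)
Yes — I2: [T → A .] vs [A → A . ,]

Augment with B' → B and build the canonical LR(0) collection (I0 = CLOSURE({[B' → . B]}), then GOTO on every symbol after a dot until no new states appear). It has 15 states:
  I0: { [A → . , x P], [A → . A ,], [B → . T +], [B → . T P T], [B → . x B *], [B' → . B], [T → . A] }  — shift
  I1: { [A → , . x P] }  — shift
  I2: { [A → A . ,], [T → A .] }  — shift, reduce
  I3: { [B' → B .] }  — accept
  I4: { [B → T . +], [B → T . P T], [P → . /] }  — shift
  I5: { [A → . , x P], [A → . A ,], [B → . T +], [B → . T P T], [B → . x B *], [B → x . B *], [T → . A] }  — shift
  I6: { [B → x B . *] }  — shift
  I7: { [B → x B * .] }  — reduce
  I8: { [B → T + .] }  — reduce
  I9: { [P → / .] }  — reduce
  I10: { [A → . , x P], [A → . A ,], [B → T P . T], [T → . A] }  — shift
  I11: { [B → T P T .] }  — reduce
  I12: { [A → A , .] }  — reduce
  I13: { [A → , x . P], [P → . /] }  — shift
  I14: { [A → , x P .] }  — reduce

I2 contains reduce item [T → A .] and shift item [A → A . ,] — shift-reduce conflict.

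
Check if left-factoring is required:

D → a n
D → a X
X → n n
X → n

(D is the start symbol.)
Left-factoring is needed when two productions for the same non-terminal
share a common prefix on the right-hand side.

Productions for D:
  D → a n
  D → a X
Productions for X:
  X → n n
  X → n

Found common prefix 'a' in productions for D
Found common prefix 'n' in productions for X

Answer: Yes, D has productions with common prefix 'a'; X has productions with common prefix 'n'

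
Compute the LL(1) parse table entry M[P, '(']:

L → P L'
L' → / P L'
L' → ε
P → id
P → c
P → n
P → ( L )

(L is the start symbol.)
P → ( L )

To find M[P, '('], we find productions for P where '(' is in the predict set (PREDICT(N → α) = (FIRST(α) \ {ε}) ∪ (FOLLOW(N) if α ⇒* ε)).

P → id: PREDICT = { 'id' }
P → c: PREDICT = { 'c' }
P → n: PREDICT = { 'n' }
P → ( L ): PREDICT = { '(' }
  '(' is in predict set, so this production goes in M[P, '(']

M[P, '('] = P → ( L )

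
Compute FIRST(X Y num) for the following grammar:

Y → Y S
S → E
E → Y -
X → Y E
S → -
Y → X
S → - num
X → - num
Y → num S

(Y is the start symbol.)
{ '-', 'num' }

FIRST sets of the non-terminals involved (from the grammar, by fixed-point iteration):
  FIRST(X) = { '-', 'num' }

To compute FIRST(X Y num), process the symbols left to right:
Symbol X is a non-terminal. Add FIRST(X) \ {ε} = { '-', 'num' }
X is not nullable (ε ∉ FIRST(X)), so stop here.
FIRST(X Y num) = { '-', 'num' }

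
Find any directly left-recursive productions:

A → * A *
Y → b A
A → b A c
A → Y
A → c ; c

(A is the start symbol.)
No direct left recursion

A → * A *: starts with '*'
Y → b A: starts with b
A → b A c: starts with b
A → Y: starts with Y
A → c ; c: starts with c

No direct left recursion found.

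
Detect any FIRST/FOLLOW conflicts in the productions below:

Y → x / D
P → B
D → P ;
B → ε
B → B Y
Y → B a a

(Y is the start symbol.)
Yes. B → B Y with FOLLOW(B) on { 'a', 'x' }

A FIRST/FOLLOW conflict occurs when a non-terminal N has a nullable alternative N → β (β ⇒* ε) and another alternative N → α with FIRST(α) ∩ FOLLOW(N) ≠ ∅: on such a lookahead the parser cannot decide between expanding α and letting N vanish via β.

Nullable non-terminals: B, P.
FIRST sets used below: FIRST(B) = { 'a', 'x', ε }, FIRST(Y) = { 'a', 'x' }

B: nullable alternative(s) B → ε; FOLLOW(B) = { ';', 'a', 'x' }
  B → ε: FIRST \ {ε} = { } — this is the only nullable alternative, skip
  B → B Y: FIRST \ {ε} = { 'a', 'x' } — overlaps FOLLOW(B) on { 'a', 'x' }: CONFLICT
P has a nullable alternative but only one production, so nothing to check.

D, Y have no nullable alternative, so no FIRST/FOLLOW check is needed there.

So the grammar has 1 FIRST/FOLLOW conflict (marked CONFLICT above).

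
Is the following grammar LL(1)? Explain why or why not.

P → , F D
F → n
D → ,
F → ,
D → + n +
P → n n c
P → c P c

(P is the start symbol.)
A grammar is LL(1) if for each non-terminal N with multiple productions, the predict sets of those productions are pairwise disjoint, where PREDICT(N → α) = (FIRST(α) \ {ε}) ∪ (FOLLOW(N) if α ⇒* ε).

For P:
  PREDICT(P → ',' F D) = { ',' }
  PREDICT(P → n n c) = { 'n' }
  PREDICT(P → c P c) = { 'c' }
For F:
  PREDICT(F → n) = { 'n' }
  PREDICT(F → ',') = { ',' }
For D:
  PREDICT(D → ',') = { ',' }
  PREDICT(D → '+' n '+') = { '+' }

All predict sets are disjoint. The grammar IS LL(1).

Answer: Yes, the grammar is LL(1).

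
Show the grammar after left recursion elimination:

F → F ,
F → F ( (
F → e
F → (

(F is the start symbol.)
F → e F'
F → ( F'
F' → , F'
F' → ( ( F'
F' → ε

F is directly left-recursive. The standard transformation for
  A → A α₁ | ... | A α_m | β₁ | ... | β_n
is
  A  → β₁ A' | ... | β_n A'
  A' → α₁ A' | ... | α_m A' | ε

F → e becomes F → e F'
F → ( becomes F → ( F'
F → F , becomes F' → , F'
F → F ( ( becomes F' → ( ( F'
Add F' → ε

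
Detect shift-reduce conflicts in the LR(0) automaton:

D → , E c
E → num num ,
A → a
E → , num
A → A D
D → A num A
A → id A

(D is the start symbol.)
Augment with D' → D and build the canonical LR(0) collection (I0 = CLOSURE({[D' → . D]}), then GOTO on every symbol after a dot until no new states appear). It has 17 states:
  I0: { [A → . A D], [A → . a], [A → . id A], [D → . , E c], [D → . A num A], [D' → . D] }  — shift
  I1: { [D → , . E c], [E → . , num], [E → . num num ,] }  — shift
  I2: { [A → . A D], [A → . a], [A → . id A], [A → A . D], [D → . , E c], [D → . A num A], [D → A . num A] }  — shift
  I3: { [D' → D .] }  — accept
  I4: { [A → a .] }  — reduce
  I5: { [A → . A D], [A → . a], [A → . id A], [A → id . A] }  — shift
  I6: { [A → . A D], [A → . a], [A → . id A], [A → A . D], [A → id A .], [D → . , E c], [D → . A num A] }  — shift, reduce
  I7: { [A → A D .] }  — reduce
  I8: { [A → . A D], [A → . a], [A → . id A], [D → A num . A] }  — shift
  I9: { [A → . A D], [A → . a], [A → . id A], [A → A . D], [D → . , E c], [D → . A num A], [D → A num A .] }  — shift, reduce
  I10: { [E → , . num] }  — shift
  I11: { [D → , E . c] }  — shift
  I12: { [E → num . num ,] }  — shift
  I13: { [E → num num . ,] }  — shift
  I14: { [E → num num , .] }  — reduce
  I15: { [D → , E c .] }  — reduce
  I16: { [E → , num .] }  — reduce

I6 contains reduce item [A → id A .] and shift items [A → . a], [A → . id A], [D → . , E c] — shift-reduce conflict.
I9 contains reduce item [D → A num A .] and shift items [A → . a], [A → . id A], [D → . , E c] — shift-reduce conflict.

Answer: Yes — I6: [A → id A .] vs [A → . a]; I9: [D → A num A .] vs [A → . a]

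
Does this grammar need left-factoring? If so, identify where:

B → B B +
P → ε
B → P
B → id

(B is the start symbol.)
Left-factoring is needed when two productions for the same non-terminal
share a common prefix on the right-hand side.

Productions for B:
  B → B B +
  B → P
  B → id

No common prefixes found.

Answer: No, left-factoring is not needed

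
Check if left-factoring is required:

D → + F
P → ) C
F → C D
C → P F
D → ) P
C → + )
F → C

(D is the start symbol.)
Yes, F has productions with common prefix 'C'

Left-factoring is needed when two productions for the same non-terminal
share a common prefix on the right-hand side.

Productions for D:
  D → + F
  D → ) P
Productions for F:
  F → C D
  F → C
Productions for C:
  C → P F
  C → + )

Found common prefix 'C' in productions for F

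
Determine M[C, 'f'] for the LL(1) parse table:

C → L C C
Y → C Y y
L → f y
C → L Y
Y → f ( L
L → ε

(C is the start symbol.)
C → L C C, C → L Y

To find M[C, 'f'], we find productions for C where 'f' is in the predict set (PREDICT(N → α) = (FIRST(α) \ {ε}) ∪ (FOLLOW(N) if α ⇒* ε)).

Relevant sets:
  FIRST(L) = { 'f', ε }
  FIRST(C) = { 'f' }
  FIRST(Y) = { 'f' }

C → L C C: PREDICT = { 'f' }
  'f' is in predict set, so this production goes in M[C, 'f']
C → L Y: PREDICT = { 'f' }
  'f' is in predict set, so this production goes in M[C, 'f']

M[C, 'f'] = C → L C C, C → L Y  (a multiply-defined cell — the grammar is not LL(1))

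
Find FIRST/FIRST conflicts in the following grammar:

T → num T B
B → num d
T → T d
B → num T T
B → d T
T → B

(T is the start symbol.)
A FIRST/FIRST conflict occurs when two productions N → α and N → β for the same non-terminal have FIRST(α) ∩ FIRST(β) ≠ ∅ (with ε ∈ FIRST of a nullable right-hand side, so two nullable alternatives also conflict).

FIRST sets of the non-terminals at (or reachable through a nullable prefix from) the front of some alternative:
  FIRST(T) = { 'd', 'num' }
  FIRST(B) = { 'd', 'num' }

Productions for T:
  T → num T B: FIRST = { 'num' }
  T → T d: FIRST = { 'd', 'num' }
  T → B: FIRST = { 'd', 'num' }
Productions for B:
  B → num d: FIRST = { 'num' }
  B → num T T: FIRST = { 'num' }
  B → d T: FIRST = { 'd' }

Conflict for T: T → num T B and T → T d
  Overlap: { 'num' }
Conflict for T: T → num T B and T → B
  Overlap: { 'num' }
Conflict for T: T → T d and T → B
  Overlap: { 'd', 'num' }
Conflict for B: B → num d and B → num T T
  Overlap: { 'num' }

Answer: Yes. T → num T B / T → T d on { 'num' }; T → num T B / T → B on { 'num' }; T → T d / T → B on { 'd', 'num' }; B → num d / B → num T T on { 'num' }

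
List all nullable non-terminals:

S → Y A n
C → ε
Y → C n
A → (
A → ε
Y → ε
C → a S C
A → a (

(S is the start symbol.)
{ 'A', 'C', 'Y' }

A non-terminal is nullable if it can derive ε (the empty string): either it has an ε-production, or it has a production whose right-hand side consists entirely of nullable non-terminals.

ε-productions: C → ε, A → ε, Y → ε
So C, A, Y are immediately nullable.
No further non-terminal can be added: every production for the remaining non-terminals contains a terminal or a non-nullable non-terminal.
Nullable = { 'A', 'C', 'Y' }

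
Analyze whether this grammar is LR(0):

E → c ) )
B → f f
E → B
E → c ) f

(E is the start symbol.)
Yes, the grammar is LR(0)

Augment with E' → E and build the canonical LR(0) collection (I0 = CLOSURE({[E' → . E]}), then GOTO on every symbol after a dot until no new states appear). It has 9 states:
  I0: { [B → . f f], [E → . B], [E → . c ) )], [E → . c ) f], [E' → . E] }  — shift
  I1: { [E → B .] }  — reduce
  I2: { [E' → E .] }  — accept
  I3: { [E → c . ) )], [E → c . ) f] }  — shift
  I4: { [B → f . f] }  — shift
  I5: { [B → f f .] }  — reduce
  I6: { [E → c ) . )], [E → c ) . f] }  — shift
  I7: { [E → c ) ) .] }  — reduce
  I8: { [E → c ) f .] }  — reduce

Every state is either a pure shift/goto state or contains exactly one complete item and nothing to shift — no conflicts. The grammar is LR(0).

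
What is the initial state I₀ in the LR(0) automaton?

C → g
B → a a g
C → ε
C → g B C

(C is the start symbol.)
{ [C → . g B C], [C → . g], [C → .], [C' → . C] }

First, augment the grammar with C' → C
I₀ = CLOSURE({ [C' → . C] }):
  [C' → . C] has the dot before C: add [C → . g], [C → .], [C → . g B C]
No further items can be added.

I₀ = { [C → . g B C], [C → . g], [C → .], [C' → . C] }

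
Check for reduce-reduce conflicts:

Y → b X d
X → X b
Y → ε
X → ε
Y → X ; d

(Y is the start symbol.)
Yes — I0: [X → .] vs [Y → .]

Augment with Y' → Y and build the canonical LR(0) collection (I0 = CLOSURE({[Y' → . Y]}), then GOTO on every symbol after a dot until no new states appear). It has 9 states:
  I0: { [X → . X b], [X → .], [Y → . X ; d], [Y → . b X d], [Y → .], [Y' → . Y] }  — shift, 2 reduces
  I1: { [X → X . b], [Y → X . ; d] }  — shift
  I2: { [Y' → Y .] }  — accept
  I3: { [X → . X b], [X → .], [Y → b . X d] }  — reduce
  I4: { [X → X . b], [Y → b X . d] }  — shift
  I5: { [X → X b .] }  — reduce
  I6: { [Y → b X d .] }  — reduce
  I7: { [Y → X ; . d] }  — shift
  I8: { [Y → X ; d .] }  — reduce

I0 contains complete items [X → .], [Y → .] — reduce-reduce conflict.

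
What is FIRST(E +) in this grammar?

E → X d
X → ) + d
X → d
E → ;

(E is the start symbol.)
{ ')', ';', 'd' }

FIRST sets of the non-terminals involved (from the grammar, by fixed-point iteration):
  FIRST(E) = { ')', ';', 'd' }

To compute FIRST(E +), process the symbols left to right:
Symbol E is a non-terminal. Add FIRST(E) \ {ε} = { ')', ';', 'd' }
E is not nullable (ε ∉ FIRST(E)), so stop here.
FIRST(E +) = { ')', ';', 'd' }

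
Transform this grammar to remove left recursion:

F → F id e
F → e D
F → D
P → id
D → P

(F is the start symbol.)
F is directly left-recursive. The standard transformation for
  A → A α₁ | ... | A α_m | β₁ | ... | β_n
is
  A  → β₁ A' | ... | β_n A'
  A' → α₁ A' | ... | α_m A' | ε

F → e D becomes F → e D F'
F → D becomes F → D F'
F → F id e becomes F' → id e F'
Add F' → ε

Productions for other non-terminals are unchanged:
  P → id
  D → P

Resulting grammar:
F → e D F'
F → D F'
F' → id e F'
F' → ε
P → id
D → P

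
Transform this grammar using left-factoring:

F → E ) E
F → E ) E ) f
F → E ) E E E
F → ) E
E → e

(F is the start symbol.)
F → E ) E F'
F' → ε
F' → ) f
F' → E E
F → ) E
E → e

Left-factoring transforms A → αβ₁ | αβ₂ into A → αA' and A' → β₁ | β₂
(α is the longest common prefix among the alternatives). Repeat until
no nonterminal has two alternatives with a common prefix.

Round 1: F has alternatives sharing prefix 'E ) E'. Introduce F': F → E ) E F'
  Add: F' → ε
  Add: F' → ) f
  Add: F' → E E

No remaining common prefixes — done.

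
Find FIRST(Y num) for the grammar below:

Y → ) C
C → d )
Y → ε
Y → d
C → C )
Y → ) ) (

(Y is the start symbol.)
FIRST sets of the non-terminals involved (from the grammar, by fixed-point iteration):
  FIRST(Y) = { ')', 'd', ε }

To compute FIRST(Y num), process the symbols left to right:
Symbol Y is a non-terminal. Add FIRST(Y) \ {ε} = { ')', 'd' }
Y is nullable (ε ∈ FIRST(Y)), continue to the next symbol.
Symbol num is a terminal. Add 'num' and stop.
FIRST(Y num) = { ')', 'd', 'num' }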